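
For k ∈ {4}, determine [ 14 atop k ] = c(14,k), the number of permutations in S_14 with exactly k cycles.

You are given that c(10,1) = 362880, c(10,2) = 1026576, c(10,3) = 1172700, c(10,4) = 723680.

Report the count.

@11  (11,1):362880·10+0→3628800, (11,2):1026576·10+362880→10628640, (11,3):1172700·10+1026576→12753576, (11,4):723680·10+1172700→8409500
@12  (12,2):10628640·11+3628800→120543840, (12,3):12753576·11+10628640→150917976, (12,4):8409500·11+12753576→105258076
@13  (13,3):150917976·12+120543840→1931559552, (13,4):105258076·12+150917976→1414014888
@14  (14,4):1414014888·13+1931559552→20313753096
Read c(14,4) = 20313753096.

20313753096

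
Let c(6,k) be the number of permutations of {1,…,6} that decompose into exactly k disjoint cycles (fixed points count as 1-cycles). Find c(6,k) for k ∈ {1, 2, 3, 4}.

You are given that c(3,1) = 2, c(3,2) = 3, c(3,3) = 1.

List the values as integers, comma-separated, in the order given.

[4] T[4,1]:3*2+0=6 · T[4,2]:3*3+2=11 · T[4,3]:3*1+3=6 · T[4,4]:3*0+1=1
[5] T[5,1]:4*6+0=24 · T[5,2]:4*11+6=50 · T[5,3]:4*6+11=35 · T[5,4]:4*1+6=10
[6] T[6,1]:5*24+0=120 · T[6,2]:5*50+24=274 · T[6,3]:5*35+50=225 · T[6,4]:5*10+35=85
Read c(6,1) = 120, c(6,2) = 274, c(6,3) = 225, c(6,4) = 85.

120, 274, 225, 85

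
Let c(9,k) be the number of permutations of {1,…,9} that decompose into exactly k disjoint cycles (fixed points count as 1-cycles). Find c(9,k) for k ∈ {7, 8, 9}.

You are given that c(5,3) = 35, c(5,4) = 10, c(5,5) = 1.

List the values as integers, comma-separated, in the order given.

r6: T_6,4=5×10+35=85; T_6,5=5×1+10=15; T_6,6=5×0+1=1
r7: T_7,5=6×15+85=175; T_7,6=6×1+15=21; T_7,7=6×0+1=1
r8: T_8,6=7×21+175=322; T_8,7=7×1+21=28; T_8,8=7×0+1=1
r9: T_9,7=8×28+322=546; T_9,8=8×1+28=36; T_9,9=8×0+1=1
Read c(9,7) = 546, c(9,8) = 36, c(9,9) = 1.

546, 36, 1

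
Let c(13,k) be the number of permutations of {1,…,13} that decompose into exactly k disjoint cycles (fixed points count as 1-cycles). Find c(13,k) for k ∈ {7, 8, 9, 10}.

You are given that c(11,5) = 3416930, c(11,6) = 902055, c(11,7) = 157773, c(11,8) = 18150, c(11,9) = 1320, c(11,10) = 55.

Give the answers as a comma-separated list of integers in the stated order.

44990231, 6926634, 749463, 55770

row 12: T[12][6]=11·902055+3416930=13339535  T[12][7]=11·157773+902055=2637558  T[12][8]=11·18150+157773=357423  T[12][9]=11·1320+18150=32670  T[12][10]=11·55+1320=1925
row 13: T[13][7]=12·2637558+13339535=44990231  T[13][8]=12·357423+2637558=6926634  T[13][9]=12·32670+357423=749463  T[13][10]=12·1925+32670=55770
Read c(13,7) = 44990231, c(13,8) = 6926634, c(13,9) = 749463, c(13,10) = 55770.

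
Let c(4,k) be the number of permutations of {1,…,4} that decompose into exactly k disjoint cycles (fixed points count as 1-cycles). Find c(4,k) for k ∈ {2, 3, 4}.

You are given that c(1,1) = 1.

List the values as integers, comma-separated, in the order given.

11, 6, 1

r2: T_2,1=1×1+0=1; T_2,2=1×0+1=1
r3: T_3,1=2×1+0=2; T_3,2=2×1+1=3; T_3,3=2×0+1=1
r4: T_4,2=3×3+2=11; T_4,3=3×1+3=6; T_4,4=3×0+1=1
Read c(4,2) = 11, c(4,3) = 6, c(4,4) = 1.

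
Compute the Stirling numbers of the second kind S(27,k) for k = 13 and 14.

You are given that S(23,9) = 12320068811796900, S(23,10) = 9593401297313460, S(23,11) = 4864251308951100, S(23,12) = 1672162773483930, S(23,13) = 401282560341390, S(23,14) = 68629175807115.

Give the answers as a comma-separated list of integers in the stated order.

@24  (24,10):9593401297313460·10+12320068811796900→108254081784931500, (24,11):4864251308951100·11+9593401297313460→63100165695775560, (24,12):1672162773483930·12+4864251308951100→24930204590758260, (24,13):401282560341390·13+1672162773483930→6888836057922000, (24,14):68629175807115·14+401282560341390→1362091021641000
@25  (25,11):63100165695775560·11+108254081784931500→802355904438462660, (25,12):24930204590758260·12+63100165695775560→362262620784874680, (25,13):6888836057922000·13+24930204590758260→114485073343744260, (25,14):1362091021641000·14+6888836057922000→25958110360896000
@26  (26,12):362262620784874680·12+802355904438462660→5149507353856958820, (26,13):114485073343744260·13+362262620784874680→1850568574253550060, (26,14):25958110360896000·14+114485073343744260→477898618396288260
@27  (27,13):1850568574253550060·13+5149507353856958820→29206898819153109600, (27,14):477898618396288260·14+1850568574253550060→8541149231801585700
Read S(27,13) = 29206898819153109600, S(27,14) = 8541149231801585700.

29206898819153109600, 8541149231801585700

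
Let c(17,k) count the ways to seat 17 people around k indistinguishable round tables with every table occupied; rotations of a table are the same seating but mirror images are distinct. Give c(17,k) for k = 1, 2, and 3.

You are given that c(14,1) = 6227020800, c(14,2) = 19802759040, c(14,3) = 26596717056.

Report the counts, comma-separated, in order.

20922789888000, 70734282393600, 102992244837120

@15  (15,1):6227020800·14+0→87178291200, (15,2):19802759040·14+6227020800→283465647360, (15,3):26596717056·14+19802759040→392156797824
@16  (16,1):87178291200·15+0→1307674368000, (16,2):283465647360·15+87178291200→4339163001600, (16,3):392156797824·15+283465647360→6165817614720
@17  (17,1):1307674368000·16+0→20922789888000, (17,2):4339163001600·16+1307674368000→70734282393600, (17,3):6165817614720·16+4339163001600→102992244837120
Read c(17,1) = 20922789888000, c(17,2) = 70734282393600, c(17,3) = 102992244837120.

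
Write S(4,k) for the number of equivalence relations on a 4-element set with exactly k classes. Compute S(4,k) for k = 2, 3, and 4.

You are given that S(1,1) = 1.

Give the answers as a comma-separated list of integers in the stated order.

7, 6, 1

i=2: T(2,1)=0+1·1=1 | T(2,2)=1+2·0=1
i=3: T(3,1)=0+1·1=1 | T(3,2)=1+2·1=3 | T(3,3)=1+3·0=1
i=4: T(4,2)=1+2·3=7 | T(4,3)=3+3·1=6 | T(4,4)=1+4·0=1
Read S(4,2) = 7, S(4,3) = 6, S(4,4) = 1.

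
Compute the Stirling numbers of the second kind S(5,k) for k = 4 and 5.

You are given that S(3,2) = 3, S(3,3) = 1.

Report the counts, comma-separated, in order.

10, 1

row 4: T[4][3]=3·1+3=6  T[4][4]=4·0+1=1
row 5: T[5][4]=4·1+6=10  T[5][5]=5·0+1=1
Read S(5,4) = 10, S(5,5) = 1.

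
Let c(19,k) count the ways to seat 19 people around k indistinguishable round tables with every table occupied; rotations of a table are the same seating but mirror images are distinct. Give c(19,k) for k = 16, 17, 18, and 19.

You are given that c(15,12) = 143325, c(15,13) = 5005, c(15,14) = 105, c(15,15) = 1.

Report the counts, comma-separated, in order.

row 16: T[16][13]=15·5005+143325=218400  T[16][14]=15·105+5005=6580  T[16][15]=15·1+105=120  T[16][16]=15·0+1=1
row 17: T[17][14]=16·6580+218400=323680  T[17][15]=16·120+6580=8500  T[17][16]=16·1+120=136  T[17][17]=16·0+1=1
row 18: T[18][15]=17·8500+323680=468180  T[18][16]=17·136+8500=10812  T[18][17]=17·1+136=153  T[18][18]=17·0+1=1
row 19: T[19][16]=18·10812+468180=662796  T[19][17]=18·153+10812=13566  T[19][18]=18·1+153=171  T[19][19]=18·0+1=1
Read c(19,16) = 662796, c(19,17) = 13566, c(19,18) = 171, c(19,19) = 1.

662796, 13566, 171, 1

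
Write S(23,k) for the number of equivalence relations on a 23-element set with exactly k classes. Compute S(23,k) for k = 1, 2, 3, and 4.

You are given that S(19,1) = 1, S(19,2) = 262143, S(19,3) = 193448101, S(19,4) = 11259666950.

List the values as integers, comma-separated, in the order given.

r20: T_20,1=1×1+0=1; T_20,2=2×262143+1=524287; T_20,3=3×193448101+262143=580606446; T_20,4=4×11259666950+193448101=45232115901
r21: T_21,1=1×1+0=1; T_21,2=2×524287+1=1048575; T_21,3=3×580606446+524287=1742343625; T_21,4=4×45232115901+580606446=181509070050
r22: T_22,1=1×1+0=1; T_22,2=2×1048575+1=2097151; T_22,3=3×1742343625+1048575=5228079450; T_22,4=4×181509070050+1742343625=727778623825
r23: T_23,1=1×1+0=1; T_23,2=2×2097151+1=4194303; T_23,3=3×5228079450+2097151=15686335501; T_23,4=4×727778623825+5228079450=2916342574750
Read S(23,1) = 1, S(23,2) = 4194303, S(23,3) = 15686335501, S(23,4) = 2916342574750.

1, 4194303, 15686335501, 2916342574750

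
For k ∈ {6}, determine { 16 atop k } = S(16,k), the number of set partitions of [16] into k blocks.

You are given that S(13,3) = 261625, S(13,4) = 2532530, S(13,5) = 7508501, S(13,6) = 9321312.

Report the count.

2734926558

@14  (14,4):2532530·4+261625→10391745, (14,5):7508501·5+2532530→40075035, (14,6):9321312·6+7508501→63436373
@15  (15,5):40075035·5+10391745→210766920, (15,6):63436373·6+40075035→420693273
@16  (16,6):420693273·6+210766920→2734926558
Read S(16,6) = 2734926558.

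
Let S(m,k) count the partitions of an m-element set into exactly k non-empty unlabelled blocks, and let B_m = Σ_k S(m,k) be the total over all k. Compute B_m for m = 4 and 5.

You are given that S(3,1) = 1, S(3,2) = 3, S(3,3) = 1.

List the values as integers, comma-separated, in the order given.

r4: T_4,1=1×1+0=1; T_4,2=2×3+1=7; T_4,3=3×1+3=6; T_4,4=4×0+1=1
r5: T_5,1=1×1+0=1; T_5,2=2×7+1=15; T_5,3=3×6+7=25; T_5,4=4×1+6=10; T_5,5=5×0+1=1
B_4 = ΣS(4,k) = 1+7+6+1 = 15
B_5 = ΣS(5,k) = 1+15+25+10+1 = 52

15, 52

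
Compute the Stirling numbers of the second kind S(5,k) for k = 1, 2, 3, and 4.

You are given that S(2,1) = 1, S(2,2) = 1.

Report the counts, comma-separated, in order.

1, 15, 25, 10

@3  (3,1):1·1+0→1, (3,2):1·2+1→3, (3,3):0·3+1→1
@4  (4,1):1·1+0→1, (4,2):3·2+1→7, (4,3):1·3+3→6, (4,4):0·4+1→1
@5  (5,1):1·1+0→1, (5,2):7·2+1→15, (5,3):6·3+7→25, (5,4):1·4+6→10
Read S(5,1) = 1, S(5,2) = 15, S(5,3) = 25, S(5,4) = 10.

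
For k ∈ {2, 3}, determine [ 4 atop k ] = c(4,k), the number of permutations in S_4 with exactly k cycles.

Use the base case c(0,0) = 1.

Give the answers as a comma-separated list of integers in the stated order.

11, 6

[1] T[1,1]:0*0+1=1
[2] T[2,1]:1*1+0=1 · T[2,2]:1*0+1=1
[3] T[3,1]:2*1+0=2 · T[3,2]:2*1+1=3 · T[3,3]:2*0+1=1
[4] T[4,2]:3*3+2=11 · T[4,3]:3*1+3=6
Read c(4,2) = 11, c(4,3) = 6.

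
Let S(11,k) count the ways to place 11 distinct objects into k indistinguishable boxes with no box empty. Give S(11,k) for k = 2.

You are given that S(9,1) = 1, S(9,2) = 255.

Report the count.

row 10: T[10][1]=1·1+0=1  T[10][2]=2·255+1=511
row 11: T[11][2]=2·511+1=1023
Read S(11,2) = 1023.

1023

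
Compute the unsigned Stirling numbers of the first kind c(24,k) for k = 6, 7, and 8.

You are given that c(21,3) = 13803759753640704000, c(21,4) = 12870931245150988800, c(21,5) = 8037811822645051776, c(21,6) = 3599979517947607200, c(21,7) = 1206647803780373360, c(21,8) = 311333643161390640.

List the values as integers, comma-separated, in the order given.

50779532534302850198976, 18588776355051949776576, 5304713715525445812976

r22: T_22,4=21×12870931245150988800+13803759753640704000=284093315901811468800; T_22,5=21×8037811822645051776+12870931245150988800=181664979520697076096; T_22,6=21×3599979517947607200+8037811822645051776=83637381699544802976; T_22,7=21×1206647803780373360+3599979517947607200=28939583397335447760; T_22,8=21×311333643161390640+1206647803780373360=7744654310169576800
r23: T_23,5=22×181664979520697076096+284093315901811468800=4280722865357147142912; T_23,6=22×83637381699544802976+181664979520697076096=2021687376910682741568; T_23,7=22×28939583397335447760+83637381699544802976=720308216440924653696; T_23,8=22×7744654310169576800+28939583397335447760=199321978221066137360
r24: T_24,6=23×2021687376910682741568+4280722865357147142912=50779532534302850198976; T_24,7=23×720308216440924653696+2021687376910682741568=18588776355051949776576; T_24,8=23×199321978221066137360+720308216440924653696=5304713715525445812976
Read c(24,6) = 50779532534302850198976, c(24,7) = 18588776355051949776576, c(24,8) = 5304713715525445812976.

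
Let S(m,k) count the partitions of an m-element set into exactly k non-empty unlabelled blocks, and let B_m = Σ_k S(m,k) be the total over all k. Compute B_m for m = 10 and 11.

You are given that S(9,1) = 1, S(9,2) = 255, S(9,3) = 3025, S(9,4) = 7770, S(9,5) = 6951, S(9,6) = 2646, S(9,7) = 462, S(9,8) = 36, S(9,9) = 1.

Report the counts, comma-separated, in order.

r10: T_10,1=1×1+0=1; T_10,2=2×255+1=511; T_10,3=3×3025+255=9330; T_10,4=4×7770+3025=34105; T_10,5=5×6951+7770=42525; T_10,6=6×2646+6951=22827; T_10,7=7×462+2646=5880; T_10,8=8×36+462=750; T_10,9=9×1+36=45; T_10,10=10×0+1=1
r11: T_11,1=1×1+0=1; T_11,2=2×511+1=1023; T_11,3=3×9330+511=28501; T_11,4=4×34105+9330=145750; T_11,5=5×42525+34105=246730; T_11,6=6×22827+42525=179487; T_11,7=7×5880+22827=63987; T_11,8=8×750+5880=11880; T_11,9=9×45+750=1155; T_11,10=10×1+45=55; T_11,11=11×0+1=1
B_10 = ΣS(10,k) = 1+511+9330+34105+42525+22827+5880+750+45+1 = 115975
B_11 = ΣS(11,k) = 1+1023+28501+145750+246730+179487+63987+11880+1155+55+1 = 678570

115975, 678570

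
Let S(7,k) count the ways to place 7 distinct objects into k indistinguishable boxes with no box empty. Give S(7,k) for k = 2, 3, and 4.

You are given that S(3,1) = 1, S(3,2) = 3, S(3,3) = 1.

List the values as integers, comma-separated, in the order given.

r4: T_4,1=1×1+0=1; T_4,2=2×3+1=7; T_4,3=3×1+3=6; T_4,4=4×0+1=1
r5: T_5,1=1×1+0=1; T_5,2=2×7+1=15; T_5,3=3×6+7=25; T_5,4=4×1+6=10
r6: T_6,1=1×1+0=1; T_6,2=2×15+1=31; T_6,3=3×25+15=90; T_6,4=4×10+25=65
r7: T_7,2=2×31+1=63; T_7,3=3×90+31=301; T_7,4=4×65+90=350
Read S(7,2) = 63, S(7,3) = 301, S(7,4) = 350.

63, 301, 350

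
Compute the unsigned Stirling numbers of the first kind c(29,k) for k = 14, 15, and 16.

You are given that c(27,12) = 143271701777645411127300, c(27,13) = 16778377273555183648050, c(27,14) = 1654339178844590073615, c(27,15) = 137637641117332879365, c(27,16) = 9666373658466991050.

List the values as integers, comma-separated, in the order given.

row 28: T[28][13]=27·16778377273555183648050+143271701777645411127300=596287888163635369624650  T[28][14]=27·1654339178844590073615+16778377273555183648050=61445535102359115635655  T[28][15]=27·137637641117332879365+1654339178844590073615=5370555489012577816470  T[28][16]=27·9666373658466991050+137637641117332879365=398629729895941637715
row 29: T[29][14]=28·61445535102359115635655+596287888163635369624650=2316762871029690607422990  T[29][15]=28·5370555489012577816470+61445535102359115635655=211821088794711294496815  T[29][16]=28·398629729895941637715+5370555489012577816470=16532187926098943672490
Read c(29,14) = 2316762871029690607422990, c(29,15) = 211821088794711294496815, c(29,16) = 16532187926098943672490.

2316762871029690607422990, 211821088794711294496815, 16532187926098943672490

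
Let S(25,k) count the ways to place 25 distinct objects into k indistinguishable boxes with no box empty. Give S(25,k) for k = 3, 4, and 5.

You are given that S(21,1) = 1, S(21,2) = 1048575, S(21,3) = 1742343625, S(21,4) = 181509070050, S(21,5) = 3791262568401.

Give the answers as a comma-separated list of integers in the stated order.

141197991025, 46771289738810, 2436684974110751

row 22: T[22][1]=1·1+0=1  T[22][2]=2·1048575+1=2097151  T[22][3]=3·1742343625+1048575=5228079450  T[22][4]=4·181509070050+1742343625=727778623825  T[22][5]=5·3791262568401+181509070050=19137821912055
row 23: T[23][1]=1·1+0=1  T[23][2]=2·2097151+1=4194303  T[23][3]=3·5228079450+2097151=15686335501  T[23][4]=4·727778623825+5228079450=2916342574750  T[23][5]=5·19137821912055+727778623825=96416888184100
row 24: T[24][2]=2·4194303+1=8388607  T[24][3]=3·15686335501+4194303=47063200806  T[24][4]=4·2916342574750+15686335501=11681056634501  T[24][5]=5·96416888184100+2916342574750=485000783495250
row 25: T[25][3]=3·47063200806+8388607=141197991025  T[25][4]=4·11681056634501+47063200806=46771289738810  T[25][5]=5·485000783495250+11681056634501=2436684974110751
Read S(25,3) = 141197991025, S(25,4) = 46771289738810, S(25,5) = 2436684974110751.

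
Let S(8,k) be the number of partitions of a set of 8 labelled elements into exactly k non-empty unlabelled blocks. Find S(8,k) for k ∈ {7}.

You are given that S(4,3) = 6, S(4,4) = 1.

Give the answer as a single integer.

28

row 5: T[5][4]=4·1+6=10  T[5][5]=5·0+1=1
row 6: T[6][5]=5·1+10=15  T[6][6]=6·0+1=1
row 7: T[7][6]=6·1+15=21  T[7][7]=7·0+1=1
row 8: T[8][7]=7·1+21=28
Read S(8,7) = 28.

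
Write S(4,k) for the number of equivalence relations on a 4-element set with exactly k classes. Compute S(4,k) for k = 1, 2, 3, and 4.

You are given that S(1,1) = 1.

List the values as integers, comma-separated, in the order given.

@2  (2,1):1·1+0→1, (2,2):0·2+1→1
@3  (3,1):1·1+0→1, (3,2):1·2+1→3, (3,3):0·3+1→1
@4  (4,1):1·1+0→1, (4,2):3·2+1→7, (4,3):1·3+3→6, (4,4):0·4+1→1
Read S(4,1) = 1, S(4,2) = 7, S(4,3) = 6, S(4,4) = 1.

1, 7, 6, 1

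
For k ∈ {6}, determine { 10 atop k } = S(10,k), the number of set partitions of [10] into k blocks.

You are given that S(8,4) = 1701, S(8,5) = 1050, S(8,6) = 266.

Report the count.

r9: T_9,5=5×1050+1701=6951; T_9,6=6×266+1050=2646
r10: T_10,6=6×2646+6951=22827
Read S(10,6) = 22827.

22827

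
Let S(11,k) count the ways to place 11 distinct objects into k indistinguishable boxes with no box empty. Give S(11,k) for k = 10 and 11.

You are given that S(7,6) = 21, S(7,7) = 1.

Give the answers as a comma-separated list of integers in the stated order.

55, 1

i=8: T(8,7)=21+7·1=28 | T(8,8)=1+8·0=1
i=9: T(9,8)=28+8·1=36 | T(9,9)=1+9·0=1
i=10: T(10,9)=36+9·1=45 | T(10,10)=1+10·0=1
i=11: T(11,10)=45+10·1=55 | T(11,11)=1+11·0=1
Read S(11,10) = 55, S(11,11) = 1.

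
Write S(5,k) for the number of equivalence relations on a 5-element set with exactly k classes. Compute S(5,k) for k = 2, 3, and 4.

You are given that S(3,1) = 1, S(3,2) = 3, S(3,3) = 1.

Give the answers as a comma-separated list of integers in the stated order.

row 4: T[4][1]=1·1+0=1  T[4][2]=2·3+1=7  T[4][3]=3·1+3=6  T[4][4]=4·0+1=1
row 5: T[5][2]=2·7+1=15  T[5][3]=3·6+7=25  T[5][4]=4·1+6=10
Read S(5,2) = 15, S(5,3) = 25, S(5,4) = 10.

15, 25, 10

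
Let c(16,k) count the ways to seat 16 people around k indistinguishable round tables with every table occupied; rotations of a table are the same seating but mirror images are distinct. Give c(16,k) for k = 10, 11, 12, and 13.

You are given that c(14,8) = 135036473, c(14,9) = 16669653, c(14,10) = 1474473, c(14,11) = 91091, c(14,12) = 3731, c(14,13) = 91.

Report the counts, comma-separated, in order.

[15] T[15,9]:14*16669653+135036473=368411615 · T[15,10]:14*1474473+16669653=37312275 · T[15,11]:14*91091+1474473=2749747 · T[15,12]:14*3731+91091=143325 · T[15,13]:14*91+3731=5005
[16] T[16,10]:15*37312275+368411615=928095740 · T[16,11]:15*2749747+37312275=78558480 · T[16,12]:15*143325+2749747=4899622 · T[16,13]:15*5005+143325=218400
Read c(16,10) = 928095740, c(16,11) = 78558480, c(16,12) = 4899622, c(16,13) = 218400.

928095740, 78558480, 4899622, 218400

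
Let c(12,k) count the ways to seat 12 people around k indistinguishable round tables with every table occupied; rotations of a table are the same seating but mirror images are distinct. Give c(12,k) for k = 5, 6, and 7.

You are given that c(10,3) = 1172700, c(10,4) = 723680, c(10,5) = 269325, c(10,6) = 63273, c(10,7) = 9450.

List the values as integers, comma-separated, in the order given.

row 11: T[11][4]=10·723680+1172700=8409500  T[11][5]=10·269325+723680=3416930  T[11][6]=10·63273+269325=902055  T[11][7]=10·9450+63273=157773
row 12: T[12][5]=11·3416930+8409500=45995730  T[12][6]=11·902055+3416930=13339535  T[12][7]=11·157773+902055=2637558
Read c(12,5) = 45995730, c(12,6) = 13339535, c(12,7) = 2637558.

45995730, 13339535, 2637558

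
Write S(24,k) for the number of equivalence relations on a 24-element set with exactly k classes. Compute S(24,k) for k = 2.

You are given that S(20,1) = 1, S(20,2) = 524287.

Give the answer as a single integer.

8388607

[21] T[21,1]:1*1+0=1 · T[21,2]:2*524287+1=1048575
[22] T[22,1]:1*1+0=1 · T[22,2]:2*1048575+1=2097151
[23] T[23,1]:1*1+0=1 · T[23,2]:2*2097151+1=4194303
[24] T[24,2]:2*4194303+1=8388607
Read S(24,2) = 8388607.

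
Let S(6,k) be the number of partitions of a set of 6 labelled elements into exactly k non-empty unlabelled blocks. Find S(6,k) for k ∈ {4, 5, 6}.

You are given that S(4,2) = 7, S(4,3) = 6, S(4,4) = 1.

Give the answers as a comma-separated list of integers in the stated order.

65, 15, 1

r5: T_5,3=3×6+7=25; T_5,4=4×1+6=10; T_5,5=5×0+1=1
r6: T_6,4=4×10+25=65; T_6,5=5×1+10=15; T_6,6=6×0+1=1
Read S(6,4) = 65, S(6,5) = 15, S(6,6) = 1.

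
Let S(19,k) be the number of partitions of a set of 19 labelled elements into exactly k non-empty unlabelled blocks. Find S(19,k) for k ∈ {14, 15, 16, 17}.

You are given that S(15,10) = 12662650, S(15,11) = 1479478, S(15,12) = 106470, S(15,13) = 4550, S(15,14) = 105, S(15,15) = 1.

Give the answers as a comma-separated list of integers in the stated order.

243577530, 13916778, 527136, 12597

[16] T[16,11]:11*1479478+12662650=28936908 · T[16,12]:12*106470+1479478=2757118 · T[16,13]:13*4550+106470=165620 · T[16,14]:14*105+4550=6020 · T[16,15]:15*1+105=120 · T[16,16]:16*0+1=1
[17] T[17,12]:12*2757118+28936908=62022324 · T[17,13]:13*165620+2757118=4910178 · T[17,14]:14*6020+165620=249900 · T[17,15]:15*120+6020=7820 · T[17,16]:16*1+120=136 · T[17,17]:17*0+1=1
[18] T[18,13]:13*4910178+62022324=125854638 · T[18,14]:14*249900+4910178=8408778 · T[18,15]:15*7820+249900=367200 · T[18,16]:16*136+7820=9996 · T[18,17]:17*1+136=153
[19] T[19,14]:14*8408778+125854638=243577530 · T[19,15]:15*367200+8408778=13916778 · T[19,16]:16*9996+367200=527136 · T[19,17]:17*153+9996=12597
Read S(19,14) = 243577530, S(19,15) = 13916778, S(19,16) = 527136, S(19,17) = 12597.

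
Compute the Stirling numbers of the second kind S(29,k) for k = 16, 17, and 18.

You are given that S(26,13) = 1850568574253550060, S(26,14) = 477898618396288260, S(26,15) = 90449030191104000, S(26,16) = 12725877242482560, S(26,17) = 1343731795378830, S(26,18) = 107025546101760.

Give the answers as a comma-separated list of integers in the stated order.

140694950355081071520, 21818248085373723570, 2598531274376323650

i=27: T(27,14)=1850568574253550060+14·477898618396288260=8541149231801585700 | T(27,15)=477898618396288260+15·90449030191104000=1834634071262848260 | T(27,16)=90449030191104000+16·12725877242482560=294063066070824960 | T(27,17)=12725877242482560+17·1343731795378830=35569317763922670 | T(27,18)=1343731795378830+18·107025546101760=3270191625210510
i=28: T(28,15)=8541149231801585700+15·1834634071262848260=36060660300744309600 | T(28,16)=1834634071262848260+16·294063066070824960=6539643128396047620 | T(28,17)=294063066070824960+17·35569317763922670=898741468057510350 | T(28,18)=35569317763922670+18·3270191625210510=94432767017711850
i=29: T(29,16)=36060660300744309600+16·6539643128396047620=140694950355081071520 | T(29,17)=6539643128396047620+17·898741468057510350=21818248085373723570 | T(29,18)=898741468057510350+18·94432767017711850=2598531274376323650
Read S(29,16) = 140694950355081071520, S(29,17) = 21818248085373723570, S(29,18) = 2598531274376323650.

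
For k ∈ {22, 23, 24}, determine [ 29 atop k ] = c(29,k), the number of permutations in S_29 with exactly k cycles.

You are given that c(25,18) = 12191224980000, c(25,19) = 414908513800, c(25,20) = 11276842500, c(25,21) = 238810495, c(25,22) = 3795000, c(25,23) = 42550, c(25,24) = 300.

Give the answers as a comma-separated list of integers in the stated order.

123268226851770, 2918785153245, 55880640270

row 26: T[26][19]=25·414908513800+12191224980000=22563937825000  T[26][20]=25·11276842500+414908513800=696829576300  T[26][21]=25·238810495+11276842500=17247104875  T[26][22]=25·3795000+238810495=333685495  T[26][23]=25·42550+3795000=4858750  T[26][24]=25·300+42550=50050
row 27: T[27][20]=26·696829576300+22563937825000=40681506808800  T[27][21]=26·17247104875+696829576300=1145254303050  T[27][22]=26·333685495+17247104875=25922927745  T[27][23]=26·4858750+333685495=460012995  T[27][24]=26·50050+4858750=6160050
row 28: T[28][21]=27·1145254303050+40681506808800=71603372991150  T[28][22]=27·25922927745+1145254303050=1845173352165  T[28][23]=27·460012995+25922927745=38343278610  T[28][24]=27·6160050+460012995=626334345
row 29: T[29][22]=28·1845173352165+71603372991150=123268226851770  T[29][23]=28·38343278610+1845173352165=2918785153245  T[29][24]=28·626334345+38343278610=55880640270
Read c(29,22) = 123268226851770, c(29,23) = 2918785153245, c(29,24) = 55880640270.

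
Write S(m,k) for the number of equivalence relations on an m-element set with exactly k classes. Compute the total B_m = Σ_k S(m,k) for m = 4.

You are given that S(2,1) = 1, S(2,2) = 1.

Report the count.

15

[3] T[3,1]:1*1+0=1 · T[3,2]:2*1+1=3 · T[3,3]:3*0+1=1
[4] T[4,1]:1*1+0=1 · T[4,2]:2*3+1=7 · T[4,3]:3*1+3=6 · T[4,4]:4*0+1=1
B_4 = ΣS(4,k) = 1+7+6+1 = 15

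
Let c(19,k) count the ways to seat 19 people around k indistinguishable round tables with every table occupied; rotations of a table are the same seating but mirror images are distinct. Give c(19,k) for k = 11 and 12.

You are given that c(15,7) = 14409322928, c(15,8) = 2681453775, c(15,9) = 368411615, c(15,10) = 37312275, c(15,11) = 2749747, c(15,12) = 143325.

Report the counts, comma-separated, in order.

[16] T[16,8]:15*2681453775+14409322928=54631129553 · T[16,9]:15*368411615+2681453775=8207628000 · T[16,10]:15*37312275+368411615=928095740 · T[16,11]:15*2749747+37312275=78558480 · T[16,12]:15*143325+2749747=4899622
[17] T[17,9]:16*8207628000+54631129553=185953177553 · T[17,10]:16*928095740+8207628000=23057159840 · T[17,11]:16*78558480+928095740=2185031420 · T[17,12]:16*4899622+78558480=156952432
[18] T[18,10]:17*23057159840+185953177553=577924894833 · T[18,11]:17*2185031420+23057159840=60202693980 · T[18,12]:17*156952432+2185031420=4853222764
[19] T[19,11]:18*60202693980+577924894833=1661573386473 · T[19,12]:18*4853222764+60202693980=147560703732
Read c(19,11) = 1661573386473, c(19,12) = 147560703732.

1661573386473, 147560703732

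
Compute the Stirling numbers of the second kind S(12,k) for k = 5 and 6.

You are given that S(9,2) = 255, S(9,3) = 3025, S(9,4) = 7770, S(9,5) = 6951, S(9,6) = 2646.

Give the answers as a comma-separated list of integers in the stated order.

1379400, 1323652

[10] T[10,3]:3*3025+255=9330 · T[10,4]:4*7770+3025=34105 · T[10,5]:5*6951+7770=42525 · T[10,6]:6*2646+6951=22827
[11] T[11,4]:4*34105+9330=145750 · T[11,5]:5*42525+34105=246730 · T[11,6]:6*22827+42525=179487
[12] T[12,5]:5*246730+145750=1379400 · T[12,6]:6*179487+246730=1323652
Read S(12,5) = 1379400, S(12,6) = 1323652.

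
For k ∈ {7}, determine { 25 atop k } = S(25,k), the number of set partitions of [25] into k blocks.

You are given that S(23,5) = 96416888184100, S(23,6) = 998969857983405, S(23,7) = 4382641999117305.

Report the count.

@24  (24,6):998969857983405·6+96416888184100→6090236036084530, (24,7):4382641999117305·7+998969857983405→31677463851804540
@25  (25,7):31677463851804540·7+6090236036084530→227832482998716310
Read S(25,7) = 227832482998716310.

227832482998716310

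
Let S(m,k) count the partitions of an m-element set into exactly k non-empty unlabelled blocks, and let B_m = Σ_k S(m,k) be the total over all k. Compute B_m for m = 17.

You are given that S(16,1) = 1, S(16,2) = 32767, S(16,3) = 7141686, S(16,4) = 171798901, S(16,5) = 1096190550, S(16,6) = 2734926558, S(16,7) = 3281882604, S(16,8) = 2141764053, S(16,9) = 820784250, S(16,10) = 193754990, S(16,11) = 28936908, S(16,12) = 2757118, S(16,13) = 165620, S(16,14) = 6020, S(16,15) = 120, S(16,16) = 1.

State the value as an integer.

82864869804

r17: T_17,1=1×1+0=1; T_17,2=2×32767+1=65535; T_17,3=3×7141686+32767=21457825; T_17,4=4×171798901+7141686=694337290; T_17,5=5×1096190550+171798901=5652751651; T_17,6=6×2734926558+1096190550=17505749898; T_17,7=7×3281882604+2734926558=25708104786; T_17,8=8×2141764053+3281882604=20415995028; T_17,9=9×820784250+2141764053=9528822303; T_17,10=10×193754990+820784250=2758334150; T_17,11=11×28936908+193754990=512060978; T_17,12=12×2757118+28936908=62022324; T_17,13=13×165620+2757118=4910178; T_17,14=14×6020+165620=249900; T_17,15=15×120+6020=7820; T_17,16=16×1+120=136; T_17,17=17×0+1=1
B_17 = ΣS(17,k) = 1+65535+21457825+694337290+5652751651+17505749898+25708104786+20415995028+9528822303+2758334150+512060978+62022324+4910178+249900+7820+136+1 = 82864869804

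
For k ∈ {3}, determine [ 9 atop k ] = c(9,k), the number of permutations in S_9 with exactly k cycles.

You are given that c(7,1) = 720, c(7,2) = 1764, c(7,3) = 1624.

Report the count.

118124

[8] T[8,2]:7*1764+720=13068 · T[8,3]:7*1624+1764=13132
[9] T[9,3]:8*13132+13068=118124
Read c(9,3) = 118124.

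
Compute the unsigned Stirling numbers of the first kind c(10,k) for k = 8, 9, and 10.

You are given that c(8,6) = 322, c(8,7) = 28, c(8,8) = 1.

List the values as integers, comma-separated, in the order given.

@9  (9,7):28·8+322→546, (9,8):1·8+28→36, (9,9):0·8+1→1
@10  (10,8):36·9+546→870, (10,9):1·9+36→45, (10,10):0·9+1→1
Read c(10,8) = 870, c(10,9) = 45, c(10,10) = 1.

870, 45, 1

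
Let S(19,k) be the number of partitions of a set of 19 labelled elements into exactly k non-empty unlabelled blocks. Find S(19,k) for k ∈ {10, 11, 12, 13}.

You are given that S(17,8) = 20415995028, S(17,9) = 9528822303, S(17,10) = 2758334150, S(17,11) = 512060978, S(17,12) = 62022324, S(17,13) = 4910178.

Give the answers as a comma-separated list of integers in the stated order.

477297033785, 129413217791, 23466951300, 2892439160

i=18: T(18,9)=20415995028+9·9528822303=106175395755 | T(18,10)=9528822303+10·2758334150=37112163803 | T(18,11)=2758334150+11·512060978=8391004908 | T(18,12)=512060978+12·62022324=1256328866 | T(18,13)=62022324+13·4910178=125854638
i=19: T(19,10)=106175395755+10·37112163803=477297033785 | T(19,11)=37112163803+11·8391004908=129413217791 | T(19,12)=8391004908+12·1256328866=23466951300 | T(19,13)=1256328866+13·125854638=2892439160
Read S(19,10) = 477297033785, S(19,11) = 129413217791, S(19,12) = 23466951300, S(19,13) = 2892439160.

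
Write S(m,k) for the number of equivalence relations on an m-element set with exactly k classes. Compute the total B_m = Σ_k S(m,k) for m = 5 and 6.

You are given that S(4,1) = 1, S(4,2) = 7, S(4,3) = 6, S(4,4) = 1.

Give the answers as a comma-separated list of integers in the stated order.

52, 203

r5: T_5,1=1×1+0=1; T_5,2=2×7+1=15; T_5,3=3×6+7=25; T_5,4=4×1+6=10; T_5,5=5×0+1=1
r6: T_6,1=1×1+0=1; T_6,2=2×15+1=31; T_6,3=3×25+15=90; T_6,4=4×10+25=65; T_6,5=5×1+10=15; T_6,6=6×0+1=1
B_5 = ΣS(5,k) = 1+15+25+10+1 = 52
B_6 = ΣS(6,k) = 1+31+90+65+15+1 = 203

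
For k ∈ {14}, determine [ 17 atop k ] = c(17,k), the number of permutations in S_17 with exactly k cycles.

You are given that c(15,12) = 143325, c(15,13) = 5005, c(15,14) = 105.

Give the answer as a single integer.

323680

row 16: T[16][13]=15·5005+143325=218400  T[16][14]=15·105+5005=6580
row 17: T[17][14]=16·6580+218400=323680
Read c(17,14) = 323680.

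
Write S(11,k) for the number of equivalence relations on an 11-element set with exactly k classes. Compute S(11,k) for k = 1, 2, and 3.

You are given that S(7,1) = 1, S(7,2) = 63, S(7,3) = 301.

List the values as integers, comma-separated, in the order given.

1, 1023, 28501

row 8: T[8][1]=1·1+0=1  T[8][2]=2·63+1=127  T[8][3]=3·301+63=966
row 9: T[9][1]=1·1+0=1  T[9][2]=2·127+1=255  T[9][3]=3·966+127=3025
row 10: T[10][1]=1·1+0=1  T[10][2]=2·255+1=511  T[10][3]=3·3025+255=9330
row 11: T[11][1]=1·1+0=1  T[11][2]=2·511+1=1023  T[11][3]=3·9330+511=28501
Read S(11,1) = 1, S(11,2) = 1023, S(11,3) = 28501.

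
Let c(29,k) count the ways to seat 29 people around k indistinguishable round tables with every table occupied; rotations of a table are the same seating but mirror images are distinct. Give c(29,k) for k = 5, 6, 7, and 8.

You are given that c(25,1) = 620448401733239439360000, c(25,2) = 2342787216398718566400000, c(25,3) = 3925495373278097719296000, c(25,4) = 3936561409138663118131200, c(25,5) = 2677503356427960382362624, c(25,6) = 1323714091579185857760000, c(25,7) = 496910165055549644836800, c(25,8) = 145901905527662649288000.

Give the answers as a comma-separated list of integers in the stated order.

@26  (26,2):2342787216398718566400000·25+620448401733239439360000→59190128811701203599360000, (26,3):3925495373278097719296000·25+2342787216398718566400000→100480171548351161548800000, (26,4):3936561409138663118131200·25+3925495373278097719296000→102339530601744675672576000, (26,5):2677503356427960382362624·25+3936561409138663118131200→70874145319837672677196800, (26,6):1323714091579185857760000·25+2677503356427960382362624→35770355645907606826362624, (26,7):496910165055549644836800·25+1323714091579185857760000→13746468217967926978680000, (26,8):145901905527662649288000·25+496910165055549644836800→4144457803247115877036800
@27  (27,3):100480171548351161548800000·26+59190128811701203599360000→2671674589068831403868160000, (27,4):102339530601744675672576000·26+100480171548351161548800000→2761307967193712729035776000, (27,5):70874145319837672677196800·26+102339530601744675672576000→1945067308917524165279692800, (27,6):35770355645907606826362624·26+70874145319837672677196800→1000903392113435450162625024, (27,7):13746468217967926978680000·26+35770355645907606826362624→393178529313073708272042624, (27,8):4144457803247115877036800·26+13746468217967926978680000→121502371102392939781636800
@28  (28,4):2761307967193712729035776000·27+2671674589068831403868160000→77226989703299075087834112000, (28,5):1945067308917524165279692800·27+2761307967193712729035776000→55278125307966865191587481600, (28,6):1000903392113435450162625024·27+1945067308917524165279692800→28969458895980281319670568448, (28,7):393178529313073708272042624·27+1000903392113435450162625024→11616723683566425573507775872, (28,8):121502371102392939781636800·27+393178529313073708272042624→3673742549077683082376236224
@29  (29,5):55278125307966865191587481600·28+77226989703299075087834112000→1625014498326371300452283596800, (29,6):28969458895980281319670568448·28+55278125307966865191587481600→866422974395414742142363398144, (29,7):11616723683566425573507775872·28+28969458895980281319670568448→354237722035840197377888292864, (29,8):3673742549077683082376236224·28+11616723683566425573507775872→114481515057741551880042390144
Read c(29,5) = 1625014498326371300452283596800, c(29,6) = 866422974395414742142363398144, c(29,7) = 354237722035840197377888292864, c(29,8) = 114481515057741551880042390144.

1625014498326371300452283596800, 866422974395414742142363398144, 354237722035840197377888292864, 114481515057741551880042390144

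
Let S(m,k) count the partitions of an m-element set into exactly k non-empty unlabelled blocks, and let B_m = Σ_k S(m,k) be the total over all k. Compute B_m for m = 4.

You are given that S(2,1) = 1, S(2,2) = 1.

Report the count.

row 3: T[3][1]=1·1+0=1  T[3][2]=2·1+1=3  T[3][3]=3·0+1=1
row 4: T[4][1]=1·1+0=1  T[4][2]=2·3+1=7  T[4][3]=3·1+3=6  T[4][4]=4·0+1=1
B_4 = ΣS(4,k) = 1+7+6+1 = 15

15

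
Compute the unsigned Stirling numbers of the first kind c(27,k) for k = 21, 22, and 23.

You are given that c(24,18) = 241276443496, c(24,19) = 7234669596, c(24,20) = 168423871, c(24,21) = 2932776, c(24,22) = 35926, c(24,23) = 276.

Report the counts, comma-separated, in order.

r25: T_25,19=24×7234669596+241276443496=414908513800; T_25,20=24×168423871+7234669596=11276842500; T_25,21=24×2932776+168423871=238810495; T_25,22=24×35926+2932776=3795000; T_25,23=24×276+35926=42550
r26: T_26,20=25×11276842500+414908513800=696829576300; T_26,21=25×238810495+11276842500=17247104875; T_26,22=25×3795000+238810495=333685495; T_26,23=25×42550+3795000=4858750
r27: T_27,21=26×17247104875+696829576300=1145254303050; T_27,22=26×333685495+17247104875=25922927745; T_27,23=26×4858750+333685495=460012995
Read c(27,21) = 1145254303050, c(27,22) = 25922927745, c(27,23) = 460012995.

1145254303050, 25922927745, 460012995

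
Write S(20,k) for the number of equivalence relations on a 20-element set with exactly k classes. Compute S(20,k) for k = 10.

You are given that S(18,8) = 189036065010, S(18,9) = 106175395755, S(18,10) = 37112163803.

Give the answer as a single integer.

@19  (19,9):106175395755·9+189036065010→1144614626805, (19,10):37112163803·10+106175395755→477297033785
@20  (20,10):477297033785·10+1144614626805→5917584964655
Read S(20,10) = 5917584964655.

5917584964655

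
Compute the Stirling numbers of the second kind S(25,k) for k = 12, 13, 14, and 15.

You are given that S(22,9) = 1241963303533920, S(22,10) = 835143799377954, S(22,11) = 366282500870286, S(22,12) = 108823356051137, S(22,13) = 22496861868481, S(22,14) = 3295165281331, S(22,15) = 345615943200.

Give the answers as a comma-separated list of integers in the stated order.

362262620784874680, 114485073343744260, 25958110360896000, 4299394655347200

i=23: T(23,10)=1241963303533920+10·835143799377954=9593401297313460 | T(23,11)=835143799377954+11·366282500870286=4864251308951100 | T(23,12)=366282500870286+12·108823356051137=1672162773483930 | T(23,13)=108823356051137+13·22496861868481=401282560341390 | T(23,14)=22496861868481+14·3295165281331=68629175807115 | T(23,15)=3295165281331+15·345615943200=8479404429331
i=24: T(24,11)=9593401297313460+11·4864251308951100=63100165695775560 | T(24,12)=4864251308951100+12·1672162773483930=24930204590758260 | T(24,13)=1672162773483930+13·401282560341390=6888836057922000 | T(24,14)=401282560341390+14·68629175807115=1362091021641000 | T(24,15)=68629175807115+15·8479404429331=195820242247080
i=25: T(25,12)=63100165695775560+12·24930204590758260=362262620784874680 | T(25,13)=24930204590758260+13·6888836057922000=114485073343744260 | T(25,14)=6888836057922000+14·1362091021641000=25958110360896000 | T(25,15)=1362091021641000+15·195820242247080=4299394655347200
Read S(25,12) = 362262620784874680, S(25,13) = 114485073343744260, S(25,14) = 25958110360896000, S(25,15) = 4299394655347200.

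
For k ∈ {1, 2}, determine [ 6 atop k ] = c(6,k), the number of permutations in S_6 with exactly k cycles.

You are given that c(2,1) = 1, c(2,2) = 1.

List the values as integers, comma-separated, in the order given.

@3  (3,1):1·2+0→2, (3,2):1·2+1→3
@4  (4,1):2·3+0→6, (4,2):3·3+2→11
@5  (5,1):6·4+0→24, (5,2):11·4+6→50
@6  (6,1):24·5+0→120, (6,2):50·5+24→274
Read c(6,1) = 120, c(6,2) = 274.

120, 274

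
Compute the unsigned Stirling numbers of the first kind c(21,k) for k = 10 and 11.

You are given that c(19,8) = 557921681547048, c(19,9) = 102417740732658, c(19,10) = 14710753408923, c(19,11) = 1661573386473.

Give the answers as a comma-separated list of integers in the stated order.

10142299865511450, 1307535010540395

r20: T_20,9=19×102417740732658+557921681547048=2503858755467550; T_20,10=19×14710753408923+102417740732658=381922055502195; T_20,11=19×1661573386473+14710753408923=46280647751910
r21: T_21,10=20×381922055502195+2503858755467550=10142299865511450; T_21,11=20×46280647751910+381922055502195=1307535010540395
Read c(21,10) = 10142299865511450, c(21,11) = 1307535010540395.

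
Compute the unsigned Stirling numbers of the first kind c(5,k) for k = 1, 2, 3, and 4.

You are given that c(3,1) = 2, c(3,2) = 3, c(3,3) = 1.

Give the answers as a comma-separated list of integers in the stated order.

24, 50, 35, 10

[4] T[4,1]:3*2+0=6 · T[4,2]:3*3+2=11 · T[4,3]:3*1+3=6 · T[4,4]:3*0+1=1
[5] T[5,1]:4*6+0=24 · T[5,2]:4*11+6=50 · T[5,3]:4*6+11=35 · T[5,4]:4*1+6=10
Read c(5,1) = 24, c(5,2) = 50, c(5,3) = 35, c(5,4) = 10.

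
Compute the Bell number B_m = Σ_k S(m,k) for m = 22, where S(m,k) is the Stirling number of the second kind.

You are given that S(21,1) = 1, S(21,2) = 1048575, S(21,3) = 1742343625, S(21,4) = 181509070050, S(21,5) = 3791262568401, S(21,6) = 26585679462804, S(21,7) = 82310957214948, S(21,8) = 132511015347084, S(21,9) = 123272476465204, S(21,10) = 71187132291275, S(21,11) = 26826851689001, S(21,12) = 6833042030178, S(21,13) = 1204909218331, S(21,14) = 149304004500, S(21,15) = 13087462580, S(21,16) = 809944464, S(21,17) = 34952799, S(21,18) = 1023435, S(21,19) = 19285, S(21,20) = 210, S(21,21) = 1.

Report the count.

[22] T[22,1]:1*1+0=1 · T[22,2]:2*1048575+1=2097151 · T[22,3]:3*1742343625+1048575=5228079450 · T[22,4]:4*181509070050+1742343625=727778623825 · T[22,5]:5*3791262568401+181509070050=19137821912055 · T[22,6]:6*26585679462804+3791262568401=163305339345225 · T[22,7]:7*82310957214948+26585679462804=602762379967440 · T[22,8]:8*132511015347084+82310957214948=1142399079991620 · T[22,9]:9*123272476465204+132511015347084=1241963303533920 · T[22,10]:10*71187132291275+123272476465204=835143799377954 · T[22,11]:11*26826851689001+71187132291275=366282500870286 · T[22,12]:12*6833042030178+26826851689001=108823356051137 · T[22,13]:13*1204909218331+6833042030178=22496861868481 · T[22,14]:14*149304004500+1204909218331=3295165281331 · T[22,15]:15*13087462580+149304004500=345615943200 · T[22,16]:16*809944464+13087462580=26046574004 · T[22,17]:17*34952799+809944464=1404142047 · T[22,18]:18*1023435+34952799=53374629 · T[22,19]:19*19285+1023435=1389850 · T[22,20]:20*210+19285=23485 · T[22,21]:21*1+210=231 · T[22,22]:22*0+1=1
B_22 = ΣS(22,k) = 1+2097151+5228079450+727778623825+19137821912055+163305339345225+602762379967440+1142399079991620+1241963303533920+835143799377954+366282500870286+108823356051137+22496861868481+3295165281331+345615943200+26046574004+1404142047+53374629+1389850+23485+231+1 = 4506715738447323

4506715738447323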